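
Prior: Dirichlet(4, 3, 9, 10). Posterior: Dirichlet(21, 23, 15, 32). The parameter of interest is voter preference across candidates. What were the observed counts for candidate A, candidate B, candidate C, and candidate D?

counts (17, 20, 6, 22)

For a Dirichlet(α) prior with multinomial counts c, the posterior is Dirichlet(α + c) componentwise.
Counts are posterior − prior componentwise: 21−4=17, 23−3=20, 15−9=6, 32−10=22.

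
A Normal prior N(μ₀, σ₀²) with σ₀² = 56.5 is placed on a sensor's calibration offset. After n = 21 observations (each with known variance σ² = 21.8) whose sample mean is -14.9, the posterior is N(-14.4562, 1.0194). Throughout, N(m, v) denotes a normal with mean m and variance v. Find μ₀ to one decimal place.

μ₀ = 9.7

With known observation variance, the Normal–Normal posterior has precision τ_n = τ₀ + n/σ² and mean μ_n = (τ₀μ₀ + (n/σ²)x̄)/τ_n.
Here τ₀ = 1/56.5 = 0.017699 and τ_data = 21/21.8 = 0.963303, so τ_n = 0.981002.
Rearranging for μ₀: μ₀ = (μ_n·τ_n − τ_data·x̄)/τ₀ = (-14.4562·0.981002 − 0.963303·-14.9) / 0.017699 = 0.171654/0.017699 ≈ 9.7.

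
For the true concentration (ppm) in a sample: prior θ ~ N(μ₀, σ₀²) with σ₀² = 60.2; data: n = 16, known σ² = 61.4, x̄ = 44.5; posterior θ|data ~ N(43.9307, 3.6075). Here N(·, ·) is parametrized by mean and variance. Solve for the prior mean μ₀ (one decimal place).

With known observation variance, the Normal–Normal posterior has precision τ_n = τ₀ + n/σ² and mean μ_n = (τ₀μ₀ + (n/σ²)x̄)/τ_n.
Here τ₀ = 1/60.2 = 0.016611 and τ_data = 16/61.4 = 0.260586, so τ_n = 0.277197.
Rearranging for μ₀: μ₀ = (μ_n·τ_n − τ_data·x̄)/τ₀ = (43.9307·0.277197 − 0.260586·44.5) / 0.016611 = 0.581381/0.016611 ≈ 35.0.

μ₀ = 35.0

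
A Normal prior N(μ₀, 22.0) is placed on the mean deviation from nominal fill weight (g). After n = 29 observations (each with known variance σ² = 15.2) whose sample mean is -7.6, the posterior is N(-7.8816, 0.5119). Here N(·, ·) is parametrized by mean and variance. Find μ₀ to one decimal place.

μ₀ = -19.7

With known observation variance, the Normal–Normal posterior has precision τ_n = τ₀ + n/σ² and mean μ_n = (τ₀μ₀ + (n/σ²)x̄)/τ_n.
Here τ₀ = 1/22.0 = 0.045455 and τ_data = 29/15.2 = 1.907895, so τ_n = 1.953350.
Rearranging for μ₀: μ₀ = (μ_n·τ_n − τ_data·x̄)/τ₀ = (-7.8816·1.953350 − 1.907895·-7.6) / 0.045455 = -0.895521/0.045455 ≈ -19.7.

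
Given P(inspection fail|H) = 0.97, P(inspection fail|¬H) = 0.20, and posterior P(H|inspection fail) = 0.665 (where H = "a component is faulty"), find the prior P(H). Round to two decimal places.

P(H) = 0.29

In odds form, posterior odds = prior odds × likelihood ratio, so prior odds = posterior odds ÷ LR.
Posterior odds = 0.665/(1−0.665) = 1.9851. LR = 0.97/0.20 = 4.8500.
Prior odds = 1.9851/4.8500 = 0.4093, so P(H) = 0.4093/(1+0.4093) ≈ 0.29.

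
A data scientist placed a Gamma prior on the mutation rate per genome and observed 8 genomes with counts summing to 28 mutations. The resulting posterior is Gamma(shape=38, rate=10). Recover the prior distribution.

Gamma(shape=10, rate=2)

Gamma–Poisson conjugacy: posterior shape = α + Σxᵢ, posterior rate = β + n.
So α = 38 − 28 = 10 and β = 10 − 8 = 2.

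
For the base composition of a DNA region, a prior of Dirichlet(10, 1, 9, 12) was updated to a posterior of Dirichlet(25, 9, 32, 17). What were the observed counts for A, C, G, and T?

For a Dirichlet(α) prior with multinomial counts c, the posterior is Dirichlet(α + c) componentwise.
Counts are posterior − prior componentwise: 25−10=15, 9−1=8, 32−9=23, 17−12=5.

counts (15, 8, 23, 5)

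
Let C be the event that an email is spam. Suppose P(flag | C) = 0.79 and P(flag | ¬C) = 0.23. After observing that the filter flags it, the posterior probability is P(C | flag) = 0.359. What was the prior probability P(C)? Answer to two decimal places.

Bayes' rule in odds form gives O(C|E) = O(C)·[P(E|C)/P(E|¬C)], hence O(C) = O(C|E)/LR.
Posterior odds = 0.359/(1−0.359) = 0.5601. LR = 0.79/0.23 = 3.4348.
Prior odds = 0.5601/3.4348 = 0.1631, so P(C) = 0.1631/(1+0.1631) ≈ 0.14.

P(C) = 0.14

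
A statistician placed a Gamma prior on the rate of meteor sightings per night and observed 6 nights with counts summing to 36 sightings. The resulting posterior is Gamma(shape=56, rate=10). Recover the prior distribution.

Gamma(shape=20, rate=4)

Gamma–Poisson conjugacy: posterior shape = α + Σxᵢ, posterior rate = β + n.
So α = 56 − 36 = 20 and β = 10 − 6 = 4.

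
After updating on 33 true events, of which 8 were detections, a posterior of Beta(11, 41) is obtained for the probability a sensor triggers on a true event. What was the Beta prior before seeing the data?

Beta is conjugate to the binomial likelihood: posterior = Beta(α+s, β+f).
Subtract the data counts: 11−8=3, 41−25=16.

Beta(3, 16)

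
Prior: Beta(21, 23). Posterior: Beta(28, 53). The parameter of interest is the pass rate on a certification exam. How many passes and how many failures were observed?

7 passes and 30 failures

Under Beta–binomial conjugacy the posterior parameters are (α+s, β+f).
Match parameters: s=28−21=7, f=53−23=30.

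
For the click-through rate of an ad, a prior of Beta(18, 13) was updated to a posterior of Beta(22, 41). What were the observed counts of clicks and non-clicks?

Under Beta–binomial conjugacy the posterior parameters are (α+s, β+f).
So s = 22 − 18 = 4 and f = 41 − 13 = 28.

4 clicks and 28 non-clicks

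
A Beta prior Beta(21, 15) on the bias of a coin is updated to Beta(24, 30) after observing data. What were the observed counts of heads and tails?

Beta is conjugate to the binomial likelihood: posterior = Beta(a+s, b+f).
So s = 24 − 21 = 3 and f = 30 − 15 = 15.

3 heads and 15 tails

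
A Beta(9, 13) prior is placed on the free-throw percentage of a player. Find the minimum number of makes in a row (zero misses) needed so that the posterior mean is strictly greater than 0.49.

After k makes and 0 misses the posterior is Beta(9+k, 13), with mean (9+k)/(9+13+k).
Set (9+k)/(22+k) > 0.49 and solve: k > (0.49·22 − 9)/(1 − 0.49) = 3.490.
The smallest integer exceeding 3.490 is 4.

k = 4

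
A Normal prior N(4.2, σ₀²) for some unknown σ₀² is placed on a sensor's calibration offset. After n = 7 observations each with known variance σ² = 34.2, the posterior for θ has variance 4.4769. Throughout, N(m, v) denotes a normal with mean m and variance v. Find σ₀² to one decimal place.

σ₀² = 53.5

Posterior precision equals prior precision plus data precision: 1/σ_n² = 1/σ₀² + n/σ².
So 1/σ₀² = 1/4.4769 − 7/34.2 = 0.223369 − 0.204678 = 0.018691.
Hence σ₀² = 1/0.018691 ≈ 53.5.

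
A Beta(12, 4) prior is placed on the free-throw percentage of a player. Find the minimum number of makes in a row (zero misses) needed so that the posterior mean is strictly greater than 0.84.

k = 10

After k makes and 0 misses the posterior is Beta(12+k, 4), with mean (12+k)/(12+4+k).
Set (12+k)/(16+k) > 0.84 and solve: k > (0.84·16 − 12)/(1 − 0.84) = 9.000.
The smallest integer exceeding 9.000 is 10, and checking k=10: (22)/(26) = 0.8462 > 0.84.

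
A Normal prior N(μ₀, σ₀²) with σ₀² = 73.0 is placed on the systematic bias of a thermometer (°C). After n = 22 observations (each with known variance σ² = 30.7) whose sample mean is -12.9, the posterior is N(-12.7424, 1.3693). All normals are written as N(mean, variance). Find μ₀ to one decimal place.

The posterior mean is a precision-weighted average: μ_n = (τ₀μ₀ + τ_data·x̄)/(τ₀+τ_data), with τ₀=1/σ₀² and τ_data=n/σ².
Here τ₀ = 1/73.0 = 0.013699 and τ_data = 22/30.7 = 0.716612, so τ_n = 0.730311.
Rearranging for μ₀: μ₀ = (μ_n·τ_n − τ_data·x̄)/τ₀ = (-12.7424·0.730311 − 0.716612·-12.9) / 0.013699 = -0.061620/0.013699 ≈ -4.5.

μ₀ = -4.5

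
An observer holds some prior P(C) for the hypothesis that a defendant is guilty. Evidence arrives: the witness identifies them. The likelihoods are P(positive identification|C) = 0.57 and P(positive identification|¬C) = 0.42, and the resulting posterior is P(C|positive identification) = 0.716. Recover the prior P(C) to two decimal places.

P(C) = 0.65

In odds form, posterior odds = prior odds × likelihood ratio, so prior odds = posterior odds ÷ LR.
Posterior odds = 0.716/(1−0.716) = 2.5211. LR = 0.57/0.42 = 1.3571.
Prior odds = 2.5211/1.3571 = 1.8577, so P(C) = 1.8577/(1+1.8577) ≈ 0.65.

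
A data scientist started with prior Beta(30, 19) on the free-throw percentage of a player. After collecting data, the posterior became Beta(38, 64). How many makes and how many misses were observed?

8 makes and 45 misses

A Beta(a, b) prior with s successes and f failures in binomial data gives a Beta(a+s, b+f) posterior.
Match parameters: s=38−30=8, f=64−19=45.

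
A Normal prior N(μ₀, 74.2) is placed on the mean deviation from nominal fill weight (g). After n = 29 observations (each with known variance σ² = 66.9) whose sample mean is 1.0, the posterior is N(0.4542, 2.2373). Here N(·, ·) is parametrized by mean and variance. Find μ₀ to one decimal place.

The posterior mean is a precision-weighted average: μ_n = (τ₀μ₀ + τ_data·x̄)/(τ₀+τ_data), with τ₀=1/σ₀² and τ_data=n/σ².
Here τ₀ = 1/74.2 = 0.013477 and τ_data = 29/66.9 = 0.433483, so τ_n = 0.446960.
Rearranging for μ₀: μ₀ = (μ_n·τ_n − τ_data·x̄)/τ₀ = (0.4542·0.446960 − 0.433483·1.0) / 0.013477 = -0.230474/0.013477 ≈ -17.1.

μ₀ = -17.1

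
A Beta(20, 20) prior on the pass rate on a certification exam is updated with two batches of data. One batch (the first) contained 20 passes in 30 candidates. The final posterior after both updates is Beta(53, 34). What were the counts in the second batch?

Sequential conjugate updates are equivalent to a single update on the pooled data, so total successes = posterior α − prior α and total failures = posterior β − prior β.
Total across both batches: 53−20=33 passes, 34−20=14 failures.
Subtract the first batch: 33−20=13 passes and 14−10=4 failures.

13 passes and 4 failures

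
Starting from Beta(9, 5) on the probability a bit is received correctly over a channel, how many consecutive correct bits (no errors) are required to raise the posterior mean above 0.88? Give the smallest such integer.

After k correct bits and 0 errors the posterior is Beta(9+k, 5), with mean (9+k)/(9+5+k).
Set (9+k)/(14+k) > 0.88 and solve: k > (0.88·14 − 9)/(1 − 0.88) = 27.667.
The smallest integer exceeding 27.667 is 28.

k = 28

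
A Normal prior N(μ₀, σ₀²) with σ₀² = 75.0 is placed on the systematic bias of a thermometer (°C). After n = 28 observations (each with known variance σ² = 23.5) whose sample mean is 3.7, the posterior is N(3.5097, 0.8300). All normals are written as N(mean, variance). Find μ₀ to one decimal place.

μ₀ = -13.5

The posterior mean is a precision-weighted average: μ_n = (τ₀μ₀ + τ_data·x̄)/(τ₀+τ_data), with τ₀=1/σ₀² and τ_data=n/σ².
Here τ₀ = 1/75.0 = 0.013333 and τ_data = 28/23.5 = 1.191489, so τ_n = 1.204822.
Rearranging for μ₀: μ₀ = (μ_n·τ_n − τ_data·x̄)/τ₀ = (3.5097·1.204822 − 1.191489·3.7) / 0.013333 = -0.179946/0.013333 ≈ -13.5.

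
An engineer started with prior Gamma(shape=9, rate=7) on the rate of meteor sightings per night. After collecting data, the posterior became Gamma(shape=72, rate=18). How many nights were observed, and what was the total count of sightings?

n = 11 nights with total 63 sightings

A Gamma(α, β) prior (rate parametrization) on a Poisson rate with n observations summing to S gives posterior Gamma(α+S, β+n).
Matching: Σxᵢ = 72 − 9 = 63 and n = 18 − 7 = 11.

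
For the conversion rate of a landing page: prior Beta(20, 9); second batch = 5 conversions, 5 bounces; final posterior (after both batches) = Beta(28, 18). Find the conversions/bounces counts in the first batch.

3 conversions and 4 bounces

Because Beta–binomial updating is additive in the counts, the combined data contributed (α_post−α_prior, β_post−β_prior) successes and failures.
Total across both batches: 28−20=8 conversions, 18−9=9 bounces.
Subtract the second batch: 8−5=3 conversions and 9−5=4 bounces.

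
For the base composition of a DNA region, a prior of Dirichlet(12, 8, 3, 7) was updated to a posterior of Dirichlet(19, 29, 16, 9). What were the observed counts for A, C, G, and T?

counts (7, 21, 13, 2)

For a Dirichlet(α) prior with multinomial counts c, the posterior is Dirichlet(α + c) componentwise.
Counts are posterior − prior componentwise: 19−12=7, 29−8=21, 16−3=13, 9−7=2.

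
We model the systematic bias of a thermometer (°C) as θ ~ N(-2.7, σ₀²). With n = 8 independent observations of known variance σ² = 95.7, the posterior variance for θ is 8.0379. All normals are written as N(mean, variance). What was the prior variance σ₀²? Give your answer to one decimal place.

For the Normal–Normal model with known σ², precisions add: τ_n = τ₀ + n/σ².
So 1/σ₀² = 1/8.0379 − 8/95.7 = 0.124411 − 0.083595 = 0.040816.
Hence σ₀² = 1/0.040816 ≈ 24.5.

σ₀² = 24.5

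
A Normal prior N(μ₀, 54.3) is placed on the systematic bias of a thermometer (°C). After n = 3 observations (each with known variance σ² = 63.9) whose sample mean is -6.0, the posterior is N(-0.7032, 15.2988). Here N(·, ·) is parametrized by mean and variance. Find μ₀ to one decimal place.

μ₀ = 12.8

The posterior mean is a precision-weighted average: μ_n = (τ₀μ₀ + τ_data·x̄)/(τ₀+τ_data), with τ₀=1/σ₀² and τ_data=n/σ².
Here τ₀ = 1/54.3 = 0.018416 and τ_data = 3/63.9 = 0.046948, so τ_n = 0.065364.
Rearranging for μ₀: μ₀ = (μ_n·τ_n − τ_data·x̄)/τ₀ = (-0.7032·0.065364 − 0.046948·-6.0) / 0.018416 = 0.235724/0.018416 ≈ 12.8.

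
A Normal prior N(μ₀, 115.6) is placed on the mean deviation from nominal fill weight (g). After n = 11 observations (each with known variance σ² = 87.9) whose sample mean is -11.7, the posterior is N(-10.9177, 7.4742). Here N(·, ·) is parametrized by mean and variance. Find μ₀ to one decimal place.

μ₀ = 0.4

The posterior mean is a precision-weighted average: μ_n = (τ₀μ₀ + τ_data·x̄)/(τ₀+τ_data), with τ₀=1/σ₀² and τ_data=n/σ².
Here τ₀ = 1/115.6 = 0.008651 and τ_data = 11/87.9 = 0.125142, so τ_n = 0.133793.
Rearranging for μ₀: μ₀ = (μ_n·τ_n − τ_data·x̄)/τ₀ = (-10.9177·0.133793 − 0.125142·-11.7) / 0.008651 = 0.003450/0.008651 ≈ 0.4.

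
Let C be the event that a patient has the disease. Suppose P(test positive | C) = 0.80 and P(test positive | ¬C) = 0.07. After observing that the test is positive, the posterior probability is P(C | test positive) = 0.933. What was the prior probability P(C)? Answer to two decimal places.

In odds form, posterior odds = prior odds × likelihood ratio, so prior odds = posterior odds ÷ LR.
Posterior odds = 0.933/(1−0.933) = 13.9254. LR = 0.80/0.07 = 11.4286.
Prior odds = 13.9254/11.4286 = 1.2185, so P(C) = 1.2185/(1+1.2185) ≈ 0.55.

P(C) = 0.55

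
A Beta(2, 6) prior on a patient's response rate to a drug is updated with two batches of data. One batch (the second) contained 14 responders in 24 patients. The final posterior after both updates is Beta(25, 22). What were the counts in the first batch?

Sequential conjugate updates are equivalent to a single update on the pooled data, so total successes = posterior α − prior α and total failures = posterior β − prior β.
Total across both batches: 25−2=23 responders, 22−6=16 non-responders.
Subtract the second batch: 23−14=9 responders and 16−10=6 non-responders.

9 responders and 6 non-responders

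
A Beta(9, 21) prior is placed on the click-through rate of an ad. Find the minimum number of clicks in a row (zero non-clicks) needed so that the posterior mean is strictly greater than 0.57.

k = 19

After k clicks and 0 non-clicks the posterior is Beta(9+k, 21), with mean (9+k)/(9+21+k).
Set (9+k)/(30+k) > 0.57 and solve: k > (0.57·30 − 9)/(1 − 0.57) = 18.837.
The smallest integer exceeding 18.837 is 19, and checking k=19: (28)/(49) = 0.5714 > 0.57.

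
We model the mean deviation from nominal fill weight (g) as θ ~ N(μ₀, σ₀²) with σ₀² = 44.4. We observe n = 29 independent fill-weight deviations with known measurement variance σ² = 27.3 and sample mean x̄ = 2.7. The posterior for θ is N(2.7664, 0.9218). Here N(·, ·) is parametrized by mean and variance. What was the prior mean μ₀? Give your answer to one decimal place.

The posterior mean is a precision-weighted average: μ_n = (τ₀μ₀ + τ_data·x̄)/(τ₀+τ_data), with τ₀=1/σ₀² and τ_data=n/σ².
Here τ₀ = 1/44.4 = 0.022523 and τ_data = 29/27.3 = 1.062271, so τ_n = 1.084794.
Rearranging for μ₀: μ₀ = (μ_n·τ_n − τ_data·x̄)/τ₀ = (2.7664·1.084794 − 1.062271·2.7) / 0.022523 = 0.132842/0.022523 ≈ 5.9.

μ₀ = 5.9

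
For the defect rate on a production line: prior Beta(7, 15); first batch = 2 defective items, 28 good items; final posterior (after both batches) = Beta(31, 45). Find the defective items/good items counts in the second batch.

22 defective items and 2 good items

Because Beta–binomial updating is additive in the counts, the combined data contributed (α_post−α_prior, β_post−β_prior) successes and failures.
Total across both batches: 31−7=24 defective items, 45−15=30 good items.
Subtract the first batch: 24−2=22 defective items and 30−28=2 good items.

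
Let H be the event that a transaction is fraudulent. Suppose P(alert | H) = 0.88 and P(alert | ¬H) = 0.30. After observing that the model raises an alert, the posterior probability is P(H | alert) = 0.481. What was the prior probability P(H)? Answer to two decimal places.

Bayes' rule in odds form gives O(H|E) = O(H)·[P(E|H)/P(E|¬H)], hence O(H) = O(H|E)/LR.
Posterior odds = 0.481/(1−0.481) = 0.9268. LR = 0.88/0.30 = 2.9333.
Prior odds = 0.9268/2.9333 = 0.3160, so P(H) = 0.3160/(1+0.3160) ≈ 0.24.

P(H) = 0.24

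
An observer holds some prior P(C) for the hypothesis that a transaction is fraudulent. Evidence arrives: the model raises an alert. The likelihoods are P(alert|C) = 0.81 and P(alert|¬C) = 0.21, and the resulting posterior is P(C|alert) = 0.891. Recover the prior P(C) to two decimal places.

Bayes' rule in odds form gives O(C|E) = O(C)·[P(E|C)/P(E|¬C)], hence O(C) = O(C|E)/LR.
Posterior odds = 0.891/(1−0.891) = 8.1743. LR = 0.81/0.21 = 3.8571.
Prior odds = 8.1743/3.8571 = 2.1193, so P(C) = 2.1193/(1+2.1193) ≈ 0.68.

P(C) = 0.68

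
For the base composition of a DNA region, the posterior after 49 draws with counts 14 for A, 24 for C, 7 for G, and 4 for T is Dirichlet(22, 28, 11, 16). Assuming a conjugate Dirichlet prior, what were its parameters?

Dirichlet(8, 4, 4, 12)

For a Dirichlet(α) prior with multinomial counts c, the posterior is Dirichlet(α + c) componentwise.
Subtract each count from the matching posterior parameter: 22−14=8, 28−24=4, 11−7=4, 16−4=12.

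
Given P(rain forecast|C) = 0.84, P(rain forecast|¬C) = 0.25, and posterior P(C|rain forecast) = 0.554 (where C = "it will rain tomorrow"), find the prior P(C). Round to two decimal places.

P(C) = 0.27

Bayes' rule in odds form gives O(C|E) = O(C)·[P(E|C)/P(E|¬C)], hence O(C) = O(C|E)/LR.
Posterior odds = 0.554/(1−0.554) = 1.2422. LR = 0.84/0.25 = 3.3600.
Prior odds = 1.2422/3.3600 = 0.3697, so P(C) = 0.3697/(1+0.3697) ≈ 0.27.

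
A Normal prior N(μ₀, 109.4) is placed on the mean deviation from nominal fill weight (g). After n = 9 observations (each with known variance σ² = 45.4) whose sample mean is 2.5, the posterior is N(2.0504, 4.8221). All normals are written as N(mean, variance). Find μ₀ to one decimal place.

μ₀ = -7.7

With known observation variance, the Normal–Normal posterior has precision τ_n = τ₀ + n/σ² and mean μ_n = (τ₀μ₀ + (n/σ²)x̄)/τ_n.
Here τ₀ = 1/109.4 = 0.009141 and τ_data = 9/45.4 = 0.198238, so τ_n = 0.207379.
Rearranging for μ₀: μ₀ = (μ_n·τ_n − τ_data·x̄)/τ₀ = (2.0504·0.207379 − 0.198238·2.5) / 0.009141 = -0.070385/0.009141 ≈ -7.7.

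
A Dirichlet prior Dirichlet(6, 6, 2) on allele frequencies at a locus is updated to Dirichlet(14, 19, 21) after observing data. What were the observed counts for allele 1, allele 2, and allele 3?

For a Dirichlet(α) prior with multinomial counts c, the posterior is Dirichlet(α + c) componentwise.
Counts are posterior − prior componentwise: 14−6=8, 19−6=13, 21−2=19.

counts (8, 13, 19)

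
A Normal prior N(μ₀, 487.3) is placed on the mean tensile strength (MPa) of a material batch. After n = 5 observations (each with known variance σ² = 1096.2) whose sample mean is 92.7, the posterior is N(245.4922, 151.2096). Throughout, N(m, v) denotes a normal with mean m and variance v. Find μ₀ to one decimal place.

μ₀ = 585.1

With known observation variance, the Normal–Normal posterior has precision τ_n = τ₀ + n/σ² and mean μ_n = (τ₀μ₀ + (n/σ²)x̄)/τ_n.
Here τ₀ = 1/487.3 = 0.002052 and τ_data = 5/1096.2 = 0.004561, so τ_n = 0.006613.
Rearranging for μ₀: μ₀ = (μ_n·τ_n − τ_data·x̄)/τ₀ = (245.4922·0.006613 − 0.004561·92.7) / 0.002052 = 1.200635/0.002052 ≈ 585.1.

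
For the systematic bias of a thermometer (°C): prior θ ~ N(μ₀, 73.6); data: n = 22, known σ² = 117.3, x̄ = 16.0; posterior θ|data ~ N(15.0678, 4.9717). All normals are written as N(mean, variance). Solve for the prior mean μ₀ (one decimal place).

With known observation variance, the Normal–Normal posterior has precision τ_n = τ₀ + n/σ² and mean μ_n = (τ₀μ₀ + (n/σ²)x̄)/τ_n.
Here τ₀ = 1/73.6 = 0.013587 and τ_data = 22/117.3 = 0.187553, so τ_n = 0.201140.
Rearranging for μ₀: μ₀ = (μ_n·τ_n − τ_data·x̄)/τ₀ = (15.0678·0.201140 − 0.187553·16.0) / 0.013587 = 0.029889/0.013587 ≈ 2.2.

μ₀ = 2.2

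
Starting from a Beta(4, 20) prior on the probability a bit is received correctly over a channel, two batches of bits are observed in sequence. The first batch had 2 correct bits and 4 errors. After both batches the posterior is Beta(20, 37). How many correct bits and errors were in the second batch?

14 correct bits and 13 errors

Because Beta–binomial updating is additive in the counts, the combined data contributed (α_post−α_prior, β_post−β_prior) successes and failures.
Total across both batches: 20−4=16 correct bits, 37−20=17 errors.
Subtract the first batch: 16−2=14 correct bits and 17−4=13 errors.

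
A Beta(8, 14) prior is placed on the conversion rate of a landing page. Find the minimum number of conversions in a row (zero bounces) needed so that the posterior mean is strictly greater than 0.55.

After k conversions and 0 bounces the posterior is Beta(8+k, 14), with mean (8+k)/(8+14+k).
Set (8+k)/(22+k) > 0.55 and solve: k > (0.55·22 − 8)/(1 − 0.55) = 9.111.
The smallest integer exceeding 9.111 is 10.

k = 10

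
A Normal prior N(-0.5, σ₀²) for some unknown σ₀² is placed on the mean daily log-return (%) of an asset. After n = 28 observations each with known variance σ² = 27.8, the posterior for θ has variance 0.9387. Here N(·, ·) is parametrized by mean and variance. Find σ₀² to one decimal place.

σ₀² = 17.2

Posterior precision equals prior precision plus data precision: 1/σ_n² = 1/σ₀² + n/σ².
So 1/σ₀² = 1/0.9387 − 28/27.8 = 1.065303 − 1.007194 = 0.058109.
Hence σ₀² = 1/0.058109 ≈ 17.2.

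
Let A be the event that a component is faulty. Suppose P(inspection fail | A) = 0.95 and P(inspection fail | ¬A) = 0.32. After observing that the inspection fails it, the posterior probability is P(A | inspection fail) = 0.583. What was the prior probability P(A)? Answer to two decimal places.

Bayes' rule in odds form gives O(A|E) = O(A)·[P(E|A)/P(E|¬A)], hence O(A) = O(A|E)/LR.
Posterior odds = 0.583/(1−0.583) = 1.3981. LR = 0.95/0.32 = 2.9688.
Prior odds = 1.3981/2.9688 = 0.4709, so P(A) = 0.4709/(1+0.4709) ≈ 0.32.

P(A) = 0.32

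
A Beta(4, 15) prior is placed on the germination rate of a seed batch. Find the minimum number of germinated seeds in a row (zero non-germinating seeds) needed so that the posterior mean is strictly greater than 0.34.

k = 4

After k germinated seeds and 0 non-germinating seeds the posterior is Beta(4+k, 15), with mean (4+k)/(4+15+k).
Set (4+k)/(19+k) > 0.34 and solve: k > (0.34·19 − 4)/(1 − 0.34) = 3.727.
The smallest integer exceeding 3.727 is 4.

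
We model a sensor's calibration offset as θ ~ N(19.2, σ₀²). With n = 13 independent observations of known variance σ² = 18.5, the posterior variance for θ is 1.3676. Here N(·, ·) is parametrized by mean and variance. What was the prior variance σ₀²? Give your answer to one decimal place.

σ₀² = 35.1

Posterior precision equals prior precision plus data precision: 1/σ_n² = 1/σ₀² + n/σ².
So 1/σ₀² = 1/1.3676 − 13/18.5 = 0.731208 − 0.702703 = 0.028505.
Hence σ₀² = 1/0.028505 ≈ 35.1.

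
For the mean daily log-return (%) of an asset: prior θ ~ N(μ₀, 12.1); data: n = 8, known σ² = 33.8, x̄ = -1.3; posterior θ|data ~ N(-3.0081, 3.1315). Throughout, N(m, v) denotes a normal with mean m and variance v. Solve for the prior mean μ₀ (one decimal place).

The posterior mean is a precision-weighted average: μ_n = (τ₀μ₀ + τ_data·x̄)/(τ₀+τ_data), with τ₀=1/σ₀² and τ_data=n/σ².
Here τ₀ = 1/12.1 = 0.082645 and τ_data = 8/33.8 = 0.236686, so τ_n = 0.319331.
Rearranging for μ₀: μ₀ = (μ_n·τ_n − τ_data·x̄)/τ₀ = (-3.0081·0.319331 − 0.236686·-1.3) / 0.082645 = -0.652888/0.082645 ≈ -7.9.

μ₀ = -7.9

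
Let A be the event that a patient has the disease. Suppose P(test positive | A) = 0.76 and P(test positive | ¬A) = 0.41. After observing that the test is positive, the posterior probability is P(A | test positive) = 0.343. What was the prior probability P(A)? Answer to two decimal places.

Bayes' rule in odds form gives O(A|E) = O(A)·[P(E|A)/P(E|¬A)], hence O(A) = O(A|E)/LR.
Posterior odds = 0.343/(1−0.343) = 0.5221. LR = 0.76/0.41 = 1.8537.
Prior odds = 0.5221/1.8537 = 0.2817, so P(A) = 0.2817/(1+0.2817) ≈ 0.22.

P(A) = 0.22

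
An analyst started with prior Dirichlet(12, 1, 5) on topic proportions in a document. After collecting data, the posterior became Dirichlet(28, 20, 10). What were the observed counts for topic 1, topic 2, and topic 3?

For a Dirichlet(α) prior with multinomial counts c, the posterior is Dirichlet(α + c) componentwise.
Counts are posterior − prior componentwise: 28−12=16, 20−1=19, 10−5=5.

counts (16, 19, 5)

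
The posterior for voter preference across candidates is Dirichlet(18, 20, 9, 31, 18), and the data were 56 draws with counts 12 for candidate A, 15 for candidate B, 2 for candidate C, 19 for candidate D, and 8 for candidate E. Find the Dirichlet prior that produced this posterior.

Dirichlet(6, 5, 7, 12, 10)

For a Dirichlet(α) prior with multinomial counts c, the posterior is Dirichlet(α + c) componentwise.
Subtract each count from the matching posterior parameter: 18−12=6, 20−15=5, 9−2=7, 31−19=12, 18−8=10.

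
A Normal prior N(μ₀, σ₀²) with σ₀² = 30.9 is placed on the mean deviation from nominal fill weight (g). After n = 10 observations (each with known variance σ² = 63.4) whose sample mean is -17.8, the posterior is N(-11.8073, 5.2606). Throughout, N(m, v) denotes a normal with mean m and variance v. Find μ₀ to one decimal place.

With known observation variance, the Normal–Normal posterior has precision τ_n = τ₀ + n/σ² and mean μ_n = (τ₀μ₀ + (n/σ²)x̄)/τ_n.
Here τ₀ = 1/30.9 = 0.032362 and τ_data = 10/63.4 = 0.157729, so τ_n = 0.190091.
Rearranging for μ₀: μ₀ = (μ_n·τ_n − τ_data·x̄)/τ₀ = (-11.8073·0.190091 − 0.157729·-17.8) / 0.032362 = 0.563115/0.032362 ≈ 17.4.

μ₀ = 17.4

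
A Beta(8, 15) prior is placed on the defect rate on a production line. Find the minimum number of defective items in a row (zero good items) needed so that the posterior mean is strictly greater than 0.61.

k = 16

After k defective items and 0 good items the posterior is Beta(8+k, 15), with mean (8+k)/(8+15+k).
Set (8+k)/(23+k) > 0.61 and solve: k > (0.61·23 − 8)/(1 − 0.61) = 15.462.
The smallest integer exceeding 15.462 is 16.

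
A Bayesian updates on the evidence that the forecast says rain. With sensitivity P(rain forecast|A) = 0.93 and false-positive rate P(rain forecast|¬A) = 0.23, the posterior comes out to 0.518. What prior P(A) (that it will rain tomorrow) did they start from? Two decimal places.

Bayes' rule in odds form gives O(A|E) = O(A)·[P(E|A)/P(E|¬A)], hence O(A) = O(A|E)/LR.
Posterior odds = 0.518/(1−0.518) = 1.0747. LR = 0.93/0.23 = 4.0435.
Prior odds = 1.0747/4.0435 = 0.2658, so P(A) = 0.2658/(1+0.2658) ≈ 0.21.

P(A) = 0.21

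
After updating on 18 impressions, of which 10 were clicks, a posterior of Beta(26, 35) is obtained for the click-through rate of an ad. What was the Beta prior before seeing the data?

Under Beta–binomial conjugacy the posterior parameters are (α+s, β+f).
Subtract the data counts: 26−10=16, 35−8=27.

Beta(16, 27)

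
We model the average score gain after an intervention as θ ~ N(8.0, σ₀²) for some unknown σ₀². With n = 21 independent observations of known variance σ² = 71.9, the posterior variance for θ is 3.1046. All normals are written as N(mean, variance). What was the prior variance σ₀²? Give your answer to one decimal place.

For the Normal–Normal model with known σ², precisions add: τ_n = τ₀ + n/σ².
So 1/σ₀² = 1/3.1046 − 21/71.9 = 0.322103 − 0.292072 = 0.030031.
Hence σ₀² = 1/0.030031 ≈ 33.3.

σ₀² = 33.3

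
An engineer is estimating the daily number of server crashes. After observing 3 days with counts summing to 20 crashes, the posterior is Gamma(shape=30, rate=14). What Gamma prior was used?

Gamma–Poisson conjugacy: posterior shape = α + Σxᵢ, posterior rate = β + n.
So α = 30 − 20 = 10 and β = 14 − 3 = 11.

Gamma(shape=10, rate=11)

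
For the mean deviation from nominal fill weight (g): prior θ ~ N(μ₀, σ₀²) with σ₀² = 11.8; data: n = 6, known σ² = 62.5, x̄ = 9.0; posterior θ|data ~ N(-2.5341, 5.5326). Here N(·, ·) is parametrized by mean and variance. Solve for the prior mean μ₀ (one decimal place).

μ₀ = -15.6

With known observation variance, the Normal–Normal posterior has precision τ_n = τ₀ + n/σ² and mean μ_n = (τ₀μ₀ + (n/σ²)x̄)/τ_n.
Here τ₀ = 1/11.8 = 0.084746 and τ_data = 6/62.5 = 0.096000, so τ_n = 0.180746.
Rearranging for μ₀: μ₀ = (μ_n·τ_n − τ_data·x̄)/τ₀ = (-2.5341·0.180746 − 0.096000·9.0) / 0.084746 = -1.322028/0.084746 ≈ -15.6.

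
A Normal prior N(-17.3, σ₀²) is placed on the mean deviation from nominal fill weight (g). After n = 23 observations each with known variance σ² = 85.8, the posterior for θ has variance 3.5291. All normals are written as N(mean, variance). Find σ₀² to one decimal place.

σ₀² = 65.4

Posterior precision equals prior precision plus data precision: 1/σ_n² = 1/σ₀² + n/σ².
So 1/σ₀² = 1/3.5291 − 23/85.8 = 0.283358 − 0.268065 = 0.015293.
Hence σ₀² = 1/0.015293 ≈ 65.4.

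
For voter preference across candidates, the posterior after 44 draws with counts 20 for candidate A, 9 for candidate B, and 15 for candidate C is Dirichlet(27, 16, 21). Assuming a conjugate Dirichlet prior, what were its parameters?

Dirichlet(7, 7, 6)

For a Dirichlet(α) prior with multinomial counts c, the posterior is Dirichlet(α + c) componentwise.
Subtract each count from the matching posterior parameter: 27−20=7, 16−9=7, 21−15=6.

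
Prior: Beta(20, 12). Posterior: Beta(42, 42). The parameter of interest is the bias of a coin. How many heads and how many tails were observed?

22 heads and 30 tails

A Beta(α, β) prior with s successes and f failures in binomial data gives a Beta(α+s, β+f) posterior.
Match parameters: s=42−20=22, f=42−12=30.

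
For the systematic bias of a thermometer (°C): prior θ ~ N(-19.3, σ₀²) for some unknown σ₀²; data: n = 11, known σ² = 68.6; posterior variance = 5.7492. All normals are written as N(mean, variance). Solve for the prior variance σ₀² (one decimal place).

For the Normal–Normal model with known σ², precisions add: τ_n = τ₀ + n/σ².
So 1/σ₀² = 1/5.7492 − 11/68.6 = 0.173937 − 0.160350 = 0.013587.
Hence σ₀² = 1/0.013587 ≈ 73.6.

σ₀² = 73.6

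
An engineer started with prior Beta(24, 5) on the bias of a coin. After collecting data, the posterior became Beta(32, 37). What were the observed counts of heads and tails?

8 heads and 32 tails

Beta is conjugate to the binomial likelihood: posterior = Beta(α+s, β+f).
So s = 32 − 24 = 8 and f = 37 − 5 = 32.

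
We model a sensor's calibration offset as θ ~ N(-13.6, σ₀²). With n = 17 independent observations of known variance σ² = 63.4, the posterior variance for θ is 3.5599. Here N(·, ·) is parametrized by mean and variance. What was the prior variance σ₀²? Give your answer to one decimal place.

For the Normal–Normal model with known σ², precisions add: τ_n = τ₀ + n/σ².
So 1/σ₀² = 1/3.5599 − 17/63.4 = 0.280907 − 0.268139 = 0.012768.
Hence σ₀² = 1/0.012768 ≈ 78.3.

σ₀² = 78.3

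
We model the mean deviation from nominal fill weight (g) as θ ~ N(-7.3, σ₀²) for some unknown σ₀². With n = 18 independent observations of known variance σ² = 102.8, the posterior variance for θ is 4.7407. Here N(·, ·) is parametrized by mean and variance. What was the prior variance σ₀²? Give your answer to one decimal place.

For the Normal–Normal model with known σ², precisions add: τ_n = τ₀ + n/σ².
So 1/σ₀² = 1/4.7407 − 18/102.8 = 0.210939 − 0.175097 = 0.035842.
Hence σ₀² = 1/0.035842 ≈ 27.9.

σ₀² = 27.9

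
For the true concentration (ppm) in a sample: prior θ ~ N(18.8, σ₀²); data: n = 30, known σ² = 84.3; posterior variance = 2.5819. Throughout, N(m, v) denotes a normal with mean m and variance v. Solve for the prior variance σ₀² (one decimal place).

Posterior precision equals prior precision plus data precision: 1/σ_n² = 1/σ₀² + n/σ².
So 1/σ₀² = 1/2.5819 − 30/84.3 = 0.387312 − 0.355872 = 0.031440.
Hence σ₀² = 1/0.031440 ≈ 31.8.

σ₀² = 31.8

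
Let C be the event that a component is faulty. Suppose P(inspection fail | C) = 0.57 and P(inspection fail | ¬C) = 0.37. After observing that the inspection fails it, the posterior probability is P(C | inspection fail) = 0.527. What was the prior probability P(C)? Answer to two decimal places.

Bayes' rule in odds form gives O(C|E) = O(C)·[P(E|C)/P(E|¬C)], hence O(C) = O(C|E)/LR.
Posterior odds = 0.527/(1−0.527) = 1.1142. LR = 0.57/0.37 = 1.5405.
Prior odds = 1.1142/1.5405 = 0.7233, so P(C) = 0.7233/(1+0.7233) ≈ 0.42.

P(C) = 0.42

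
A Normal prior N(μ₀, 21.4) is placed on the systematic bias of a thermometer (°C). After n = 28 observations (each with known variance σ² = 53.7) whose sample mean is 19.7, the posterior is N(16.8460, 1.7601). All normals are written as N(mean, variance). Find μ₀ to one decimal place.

The posterior mean is a precision-weighted average: μ_n = (τ₀μ₀ + τ_data·x̄)/(τ₀+τ_data), with τ₀=1/σ₀² and τ_data=n/σ².
Here τ₀ = 1/21.4 = 0.046729 and τ_data = 28/53.7 = 0.521415, so τ_n = 0.568144.
Rearranging for μ₀: μ₀ = (μ_n·τ_n − τ_data·x̄)/τ₀ = (16.8460·0.568144 − 0.521415·19.7) / 0.046729 = -0.700922/0.046729 ≈ -15.0.

μ₀ = -15.0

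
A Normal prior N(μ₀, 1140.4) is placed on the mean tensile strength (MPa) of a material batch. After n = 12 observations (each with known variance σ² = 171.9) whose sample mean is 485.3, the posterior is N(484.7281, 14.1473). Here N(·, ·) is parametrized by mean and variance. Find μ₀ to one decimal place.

The posterior mean is a precision-weighted average: μ_n = (τ₀μ₀ + τ_data·x̄)/(τ₀+τ_data), with τ₀=1/σ₀² and τ_data=n/σ².
Here τ₀ = 1/1140.4 = 0.000877 and τ_data = 12/171.9 = 0.069808, so τ_n = 0.070685.
Rearranging for μ₀: μ₀ = (μ_n·τ_n − τ_data·x̄)/τ₀ = (484.7281·0.070685 − 0.069808·485.3) / 0.000877 = 0.385183/0.000877 ≈ 439.2.

μ₀ = 439.2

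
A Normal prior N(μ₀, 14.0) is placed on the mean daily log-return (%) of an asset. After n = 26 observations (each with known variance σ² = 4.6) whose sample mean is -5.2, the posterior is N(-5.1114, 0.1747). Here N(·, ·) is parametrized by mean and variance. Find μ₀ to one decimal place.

μ₀ = 1.9

The posterior mean is a precision-weighted average: μ_n = (τ₀μ₀ + τ_data·x̄)/(τ₀+τ_data), with τ₀=1/σ₀² and τ_data=n/σ².
Here τ₀ = 1/14.0 = 0.071429 and τ_data = 26/4.6 = 5.652174, so τ_n = 5.723603.
Rearranging for μ₀: μ₀ = (μ_n·τ_n − τ_data·x̄)/τ₀ = (-5.1114·5.723603 − 5.652174·-5.2) / 0.071429 = 0.135680/0.071429 ≈ 1.9.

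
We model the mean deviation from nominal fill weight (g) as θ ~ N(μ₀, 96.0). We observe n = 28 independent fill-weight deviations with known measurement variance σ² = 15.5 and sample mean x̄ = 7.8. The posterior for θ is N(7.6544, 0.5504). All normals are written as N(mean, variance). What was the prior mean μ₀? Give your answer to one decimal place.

μ₀ = -17.6

The posterior mean is a precision-weighted average: μ_n = (τ₀μ₀ + τ_data·x̄)/(τ₀+τ_data), with τ₀=1/σ₀² and τ_data=n/σ².
Here τ₀ = 1/96.0 = 0.010417 and τ_data = 28/15.5 = 1.806452, so τ_n = 1.816869.
Rearranging for μ₀: μ₀ = (μ_n·τ_n − τ_data·x̄)/τ₀ = (7.6544·1.816869 − 1.806452·7.8) / 0.010417 = -0.183284/0.010417 ≈ -17.6.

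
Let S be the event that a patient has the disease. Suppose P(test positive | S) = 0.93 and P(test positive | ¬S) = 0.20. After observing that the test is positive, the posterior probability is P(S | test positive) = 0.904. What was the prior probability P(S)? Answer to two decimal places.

P(S) = 0.67

Bayes' rule in odds form gives O(S|E) = O(S)·[P(E|S)/P(E|¬S)], hence O(S) = O(S|E)/LR.
Posterior odds = 0.904/(1−0.904) = 9.4167. LR = 0.93/0.20 = 4.6500.
Prior odds = 9.4167/4.6500 = 2.0251, so P(S) = 2.0251/(1+2.0251) ≈ 0.67.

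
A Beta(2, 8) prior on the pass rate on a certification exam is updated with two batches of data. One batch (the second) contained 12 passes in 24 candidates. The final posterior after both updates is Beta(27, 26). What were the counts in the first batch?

13 passes and 6 failures

Because Beta–binomial updating is additive in the counts, the combined data contributed (α_post−α_prior, β_post−β_prior) successes and failures.
Total across both batches: 27−2=25 passes, 26−8=18 failures.
Subtract the second batch: 25−12=13 passes and 18−12=6 failures.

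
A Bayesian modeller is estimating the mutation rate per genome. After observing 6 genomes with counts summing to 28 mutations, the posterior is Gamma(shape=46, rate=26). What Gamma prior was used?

Gamma(shape=18, rate=20)

Gamma–Poisson conjugacy: posterior shape = α + Σxᵢ, posterior rate = β + n.
So α = 46 − 28 = 18 and β = 26 − 6 = 20.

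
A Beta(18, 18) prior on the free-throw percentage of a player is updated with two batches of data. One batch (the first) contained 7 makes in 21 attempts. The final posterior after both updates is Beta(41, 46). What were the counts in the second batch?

16 makes and 14 misses

Because Beta–binomial updating is additive in the counts, the combined data contributed (α_post−α_prior, β_post−β_prior) successes and failures.
Total across both batches: 41−18=23 makes, 46−18=28 misses.
Subtract the first batch: 23−7=16 makes and 28−14=14 misses.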